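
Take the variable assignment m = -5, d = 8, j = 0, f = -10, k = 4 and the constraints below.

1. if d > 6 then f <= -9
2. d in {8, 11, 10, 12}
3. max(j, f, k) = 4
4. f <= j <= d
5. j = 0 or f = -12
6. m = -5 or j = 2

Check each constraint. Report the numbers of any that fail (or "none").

No violations.

1. d = 8 > 6, so we need f ≤ -9; f = -10 ≤ -9 — OK.
2. d = 8 is in {8, 11, 10, 12} — OK.
3. max(0, -10, 4) = 4 — OK.
4. values -10 <= 0 <= 8 — OK.
5. j = 0 = 0 (first disjunct) — OK.
6. m = -5 = -5 (first disjunct) — OK.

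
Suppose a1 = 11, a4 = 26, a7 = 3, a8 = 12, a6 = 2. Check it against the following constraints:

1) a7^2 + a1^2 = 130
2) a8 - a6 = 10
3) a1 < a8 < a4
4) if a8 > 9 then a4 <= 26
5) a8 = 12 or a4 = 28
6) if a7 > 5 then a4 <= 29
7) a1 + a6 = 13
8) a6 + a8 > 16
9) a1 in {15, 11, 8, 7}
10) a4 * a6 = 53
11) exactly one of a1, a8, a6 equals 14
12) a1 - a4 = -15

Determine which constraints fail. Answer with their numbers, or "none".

The assignment fails constraints 8, 10, 11.

1) a7^2 + a1^2 = 3^2 + 11^2 = 9 + 121 = 130  true
2) a8 - a6 = 12 - 2 = 10  true
3) values 11 < 12 < 26  true
4) a8 = 12 > 9, so we need a4 ≤ 26; a4 = 26 ≤ 26  true
5) a8 = 12 = 12 (first disjunct)  true
6) a7 = 3, not > 5; antecedent false, conditional vacuously true  true
7) a1 + a6 = 11 + 2 = 13  true
8) a6 + a8 = 2 + 12 = 14; 14 ≤ 16, bound 16 not met  false
9) a1 = 11 is in {15, 11, 8, 7}  true
10) a4 * a6 = 26 * 2 = 52, not 53  false
11) a1=11, a8=12, a6=2; 0 of them equal 14, not exactly one  false
12) a1 - a4 = 11 - 26 = -15  true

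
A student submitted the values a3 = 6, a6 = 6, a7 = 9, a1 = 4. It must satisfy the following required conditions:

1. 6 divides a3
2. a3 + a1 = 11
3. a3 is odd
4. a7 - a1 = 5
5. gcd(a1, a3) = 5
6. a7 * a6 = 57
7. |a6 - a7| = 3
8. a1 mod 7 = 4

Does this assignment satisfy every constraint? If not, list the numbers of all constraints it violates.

1. 6 / 6 = 1, so 6 divides 6  OK
2. a3 + a1 = 6 + 4 = 10, not 11  FAIL
3. a3 = 6 is even  FAIL
4. a7 - a1 = 9 - 4 = 5  OK
5. gcd(4, 6) = 2, not 5  FAIL
6. a7 * a6 = 9 * 6 = 54, not 57  FAIL
7. |6 - 9| = 3  OK
8. 4 mod 7 = 4  OK

Constraints 2, 3, 5, 6 are violated.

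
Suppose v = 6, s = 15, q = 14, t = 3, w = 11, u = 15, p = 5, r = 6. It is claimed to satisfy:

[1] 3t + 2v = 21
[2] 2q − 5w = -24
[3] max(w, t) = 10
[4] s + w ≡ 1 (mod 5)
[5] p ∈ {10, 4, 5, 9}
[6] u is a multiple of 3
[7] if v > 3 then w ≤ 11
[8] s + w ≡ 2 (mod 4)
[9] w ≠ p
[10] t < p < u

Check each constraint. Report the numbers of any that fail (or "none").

[1] 3t + 2v = 3(3) + 2(6) = 21 — OK.
[2] 2q − 5w = 2(14) − 5(11) = -27, not -24 — violated.
[3] max(11, 3) = 11, not 10 — violated.
[4] s + w = 26; 26 mod 5 = 1 — OK.
[5] p = 5 is in {10, 4, 5, 9} — OK.
[6] 15 / 3 = 5, so 3 divides 15 — OK.
[7] v = 6 > 3, so we need w ≤ 11; w = 11 ≤ 11 — OK.
[8] s + w = 26; 26 mod 4 = 2 — OK.
[9] w = 11, p = 5; distinct — OK.
[10] values 3 < 5 < 15 — OK.

The assignment fails constraints 2 and 3.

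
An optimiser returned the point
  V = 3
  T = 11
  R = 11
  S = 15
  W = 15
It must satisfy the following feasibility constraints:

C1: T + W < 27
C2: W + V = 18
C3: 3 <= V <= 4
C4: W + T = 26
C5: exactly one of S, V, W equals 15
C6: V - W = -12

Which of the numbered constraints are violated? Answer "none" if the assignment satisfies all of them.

C1: T + W = 11 + 15 = 26; 26 < 27 — holds.
C2: W + V = 15 + 3 = 18 — holds.
C3: V = 3 lies in [3, 4] — holds.
C4: W + T = 15 + 11 = 26 — holds.
C5: S=15, V=3, W=15; 2 of them equal 15, not exactly one — fails.
C6: V - W = 3 - 15 = -12 — holds.

No — constraint 5 is not satisfied.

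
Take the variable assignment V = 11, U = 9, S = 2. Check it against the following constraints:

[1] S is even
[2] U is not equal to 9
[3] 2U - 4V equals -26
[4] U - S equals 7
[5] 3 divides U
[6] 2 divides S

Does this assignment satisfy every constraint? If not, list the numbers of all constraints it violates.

Constraint 2 is violated.

[1] S = 2 is even — satisfied.
[2] U = 9, but 9 is required to differ — violated.
[3] 2U - 4V = 2(9) - 4(11) = -26 — satisfied.
[4] U - S = 9 - 2 = 7 — satisfied.
[5] 9 / 3 = 3, so 3 divides 9 — satisfied.
[6] 2 / 2 = 1, so 2 divides 2 — satisfied.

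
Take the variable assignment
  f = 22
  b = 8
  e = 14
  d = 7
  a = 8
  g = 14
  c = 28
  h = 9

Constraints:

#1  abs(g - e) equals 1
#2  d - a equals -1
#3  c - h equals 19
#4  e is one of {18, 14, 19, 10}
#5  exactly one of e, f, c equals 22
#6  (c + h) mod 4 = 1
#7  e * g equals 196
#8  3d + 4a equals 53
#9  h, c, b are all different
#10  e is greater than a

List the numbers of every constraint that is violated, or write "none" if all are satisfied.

Violated: 1.

#1 abs(14 - 14) = 0, not 1 — does not hold.
#2 d - a = 7 - 8 = -1 — holds.
#3 c - h = 28 - 9 = 19 — holds.
#4 e = 14 is in {18, 14, 19, 10} — holds.
#5 e=14, f=22, c=28; 1 of them equals 22 — holds.
#6 c + h = 37; 37 mod 4 = 1 — holds.
#7 e * g = 14 * 14 = 196 — holds.
#8 3d + 4a = 3(7) + 4(8) = 53 — holds.
#9 values 9, 28, 8 are pairwise distinct — holds.
#10 e = 14, a = 8; 14 > 8 — holds.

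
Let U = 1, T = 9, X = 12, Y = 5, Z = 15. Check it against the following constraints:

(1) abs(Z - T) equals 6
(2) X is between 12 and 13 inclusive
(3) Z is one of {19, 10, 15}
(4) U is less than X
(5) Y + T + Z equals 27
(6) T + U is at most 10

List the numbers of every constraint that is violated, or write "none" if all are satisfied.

Constraint 5 is violated.

(1) abs(15 - 9) = 6 — satisfied.
(2) X = 12 lies in [12, 13] — satisfied.
(3) Z = 15 is in {19, 10, 15} — satisfied.
(4) U = 1, X = 12; 1 < 12 — satisfied.
(5) Y + T + Z = 5 + 9 + 15 = 29, not 27 — violated.
(6) T + U = 9 + 1 = 10; 10 ≤ 10 — satisfied.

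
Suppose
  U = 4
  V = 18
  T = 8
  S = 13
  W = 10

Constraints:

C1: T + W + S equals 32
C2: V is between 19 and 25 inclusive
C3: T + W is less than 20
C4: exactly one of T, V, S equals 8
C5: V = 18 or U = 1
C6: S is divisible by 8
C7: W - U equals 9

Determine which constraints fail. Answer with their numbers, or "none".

C1: T + W + S = 8 + 10 + 13 = 31, not 32 — fails.
C2: V = 18 is outside [19, 25] — fails.
C3: T + W = 8 + 10 = 18; 18 < 20 — holds.
C4: T=8, V=18, S=13; 1 of them equals 8 — holds.
C5: V = 18 = 18 (first disjunct) — holds.
C6: 13 = 8*1 + 5, so 8 does not divide 13 — fails.
C7: W - U = 10 - 4 = 6, not 9 — fails.

Constraints 1, 2, 6, 7 do not hold.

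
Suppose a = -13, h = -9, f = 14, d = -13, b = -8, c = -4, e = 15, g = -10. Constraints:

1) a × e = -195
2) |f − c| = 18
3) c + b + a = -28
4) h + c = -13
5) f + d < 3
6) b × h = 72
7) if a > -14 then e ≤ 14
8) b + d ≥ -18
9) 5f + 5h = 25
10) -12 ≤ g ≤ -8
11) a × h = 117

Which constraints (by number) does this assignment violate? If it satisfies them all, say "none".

The assignment fails constraints 3, 7, and 8.

1) a × e = -13 × 15 = -195 — holds.
2) |14 − (-4)| = 18 — holds.
3) c + b + a = -4 + (-8) + (-13) = -25, not -28 — fails.
4) h + c = -9 + (-4) = -13 — holds.
5) f + d = 14 + (-13) = 1; 1 < 3 — holds.
6) b × h = -8 × (-9) = 72 — holds.
7) a = -13 > -14, so we need e ≤ 14; but e = 15 > 14 — fails.
8) b + d = -8 + (-13) = -21; -21 < -18, bound -18 not met — fails.
9) 5f + 5h = 5(14) + 5(-9) = 25 — holds.
10) g = -10 lies in [-12, -8] — holds.
11) a × h = -13 × (-9) = 117 — holds.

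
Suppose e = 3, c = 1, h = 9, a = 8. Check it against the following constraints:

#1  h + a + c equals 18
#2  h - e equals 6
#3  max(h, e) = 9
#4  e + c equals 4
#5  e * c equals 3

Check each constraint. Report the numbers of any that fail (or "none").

#1 h + a + c = 9 + 8 + 1 = 18  ✔
#2 h - e = 9 - 3 = 6  ✔
#3 max(9, 3) = 9  ✔
#4 e + c = 3 + 1 = 4  ✔
#5 e * c = 3 * 1 = 3  ✔

The assignment satisfies every constraint.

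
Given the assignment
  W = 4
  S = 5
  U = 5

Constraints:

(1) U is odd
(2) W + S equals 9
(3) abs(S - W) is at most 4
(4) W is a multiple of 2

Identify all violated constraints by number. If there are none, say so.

All constraints are satisfied.

(1) U = 5 is odd  true
(2) W + S = 4 + 5 = 9  true
(3) abs(5 - 4) = 1; 1 ≤ 4  true
(4) 4 / 2 = 2, so 2 divides 4  true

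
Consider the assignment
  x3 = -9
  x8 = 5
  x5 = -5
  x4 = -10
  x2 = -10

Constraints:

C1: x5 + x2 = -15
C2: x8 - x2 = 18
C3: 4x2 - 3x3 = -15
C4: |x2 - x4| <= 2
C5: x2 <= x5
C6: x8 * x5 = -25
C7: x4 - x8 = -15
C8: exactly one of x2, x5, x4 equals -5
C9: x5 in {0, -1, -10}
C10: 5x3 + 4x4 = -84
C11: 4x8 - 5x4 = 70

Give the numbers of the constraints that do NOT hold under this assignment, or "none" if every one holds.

C1: x5 + x2 = -5 + (-10) = -15  holds
C2: x8 - x2 = 5 - (-10) = 15, not 18  fails
C3: 4x2 - 3x3 = 4(-10) - 3(-9) = -13, not -15  fails
C4: |-10 - (-10)| = 0; 0 ≤ 2  holds
C5: x2 = -10, x5 = -5; -10 ≤ -5  holds
C6: x8 * x5 = 5 * (-5) = -25  holds
C7: x4 - x8 = -10 - 5 = -15  holds
C8: x2=-10, x5=-5, x4=-10; 1 of them equals -5  holds
C9: x5 = -5 is not in {0, -1, -10}  fails
C10: 5x3 + 4x4 = 5(-9) + 4(-10) = -85, not -84  fails
C11: 4x8 - 5x4 = 4(5) - 5(-10) = 70  holds

No — constraints 2, 3, 9, and 10 are not satisfied.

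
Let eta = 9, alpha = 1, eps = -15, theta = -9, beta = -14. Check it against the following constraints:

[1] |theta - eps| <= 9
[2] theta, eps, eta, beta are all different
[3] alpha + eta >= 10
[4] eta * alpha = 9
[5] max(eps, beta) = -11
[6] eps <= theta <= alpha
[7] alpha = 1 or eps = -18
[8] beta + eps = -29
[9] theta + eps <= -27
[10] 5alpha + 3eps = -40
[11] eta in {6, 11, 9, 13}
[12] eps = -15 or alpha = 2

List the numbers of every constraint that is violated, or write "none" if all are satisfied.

The assignment fails constraints 5 and 9.

[1] |-9 - (-15)| = 6; 6 ≤ 9  holds
[2] values -9, -15, 9, -14 are pairwise distinct  holds
[3] alpha + eta = 1 + 9 = 10; 10 ≥ 10  holds
[4] eta * alpha = 9 * 1 = 9  holds
[5] max(-15, -14) = -14, not -11  fails
[6] values -15 <= -9 <= 1  holds
[7] alpha = 1 = 1 (first disjunct)  holds
[8] beta + eps = -14 + (-15) = -29  holds
[9] theta + eps = -9 + (-15) = -24; -24 > -27, bound -27 not met  fails
[10] 5alpha + 3eps = 5(1) + 3(-15) = -40  holds
[11] eta = 9 is in {6, 11, 9, 13}  holds
[12] eps = -15 = -15 (first disjunct)  holds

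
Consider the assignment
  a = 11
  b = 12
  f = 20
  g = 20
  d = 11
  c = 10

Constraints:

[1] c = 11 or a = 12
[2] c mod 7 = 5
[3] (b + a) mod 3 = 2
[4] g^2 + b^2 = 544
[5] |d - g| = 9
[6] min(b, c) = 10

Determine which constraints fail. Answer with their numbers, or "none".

[1] c = 10 ≠ 11 and a = 11 ≠ 12; both disjuncts false — violated.
[2] 10 mod 7 = 3, not 5 — violated.
[3] b + a = 23; 23 mod 3 = 2 — OK.
[4] g^2 + b^2 = 20^2 + 12^2 = 400 + 144 = 544 — OK.
[5] |11 - 20| = 9 — OK.
[6] min(12, 10) = 10 — OK.

Constraints 1, 2 are violated.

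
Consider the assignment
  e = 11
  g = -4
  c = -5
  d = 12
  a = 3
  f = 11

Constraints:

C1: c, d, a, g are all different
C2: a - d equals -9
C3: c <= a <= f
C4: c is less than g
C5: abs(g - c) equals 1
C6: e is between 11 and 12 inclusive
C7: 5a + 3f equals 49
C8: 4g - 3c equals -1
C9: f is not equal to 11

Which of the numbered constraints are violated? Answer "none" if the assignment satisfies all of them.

C1: values -5, 12, 3, -4 are pairwise distinct  holds
C2: a - d = 3 - 12 = -9  holds
C3: values -5 <= 3 <= 11  holds
C4: c = -5, g = -4; -5 < -4  holds
C5: abs(-4 - (-5)) = 1  holds
C6: e = 11 lies in [11, 12]  holds
C7: 5a + 3f = 5(3) + 3(11) = 48, not 49  fails
C8: 4g - 3c = 4(-4) - 3(-5) = -1  holds
C9: f = 11, but 11 is required to differ  fails

Violated: 7 and 9.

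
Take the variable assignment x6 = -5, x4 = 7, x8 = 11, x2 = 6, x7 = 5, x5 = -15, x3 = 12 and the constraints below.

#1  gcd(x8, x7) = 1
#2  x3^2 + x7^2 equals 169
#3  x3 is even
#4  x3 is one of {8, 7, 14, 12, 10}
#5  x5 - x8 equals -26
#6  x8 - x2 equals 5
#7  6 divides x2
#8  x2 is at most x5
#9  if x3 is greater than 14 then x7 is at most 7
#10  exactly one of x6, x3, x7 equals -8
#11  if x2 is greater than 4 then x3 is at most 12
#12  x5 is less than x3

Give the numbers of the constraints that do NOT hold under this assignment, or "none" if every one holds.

Constraints 8, 10 do not hold.

#1 gcd(11, 5) = 1  true
#2 x3^2 + x7^2 = 12^2 + 5^2 = 144 + 25 = 169  true
#3 x3 = 12 is even  true
#4 x3 = 12 is in {8, 7, 14, 12, 10}  true
#5 x5 - x8 = -15 - 11 = -26  true
#6 x8 - x2 = 11 - 6 = 5  true
#7 6 / 6 = 1, so 6 divides 6  true
#8 x2 = 6, x5 = -15; 6 > -15 (want ≤)  false
#9 x3 = 12, not > 14; antecedent false, conditional vacuously true  true
#10 x6=-5, x3=12, x7=5; 0 of them equal -8, not exactly one  false
#11 x2 = 6 > 4, so we need x3 ≤ 12; x3 = 12 ≤ 12  true
#12 x5 = -15, x3 = 12; -15 < 12  true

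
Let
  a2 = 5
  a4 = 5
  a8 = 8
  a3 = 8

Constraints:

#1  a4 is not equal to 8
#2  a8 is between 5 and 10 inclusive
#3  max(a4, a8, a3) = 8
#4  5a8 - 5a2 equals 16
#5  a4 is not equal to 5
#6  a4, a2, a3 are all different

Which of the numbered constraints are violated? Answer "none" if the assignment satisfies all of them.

#1 a4 = 5, and 5 ≠ 8  holds
#2 a8 = 8 lies in [5, 10]  holds
#3 max(5, 8, 8) = 8  holds
#4 5a8 - 5a2 = 5(8) - 5(5) = 15, not 16  fails
#5 a4 = 5, but 5 is required to differ  fails
#6 a4 = a2 = 5, not all different  fails

Constraints 4, 5, 6 do not hold.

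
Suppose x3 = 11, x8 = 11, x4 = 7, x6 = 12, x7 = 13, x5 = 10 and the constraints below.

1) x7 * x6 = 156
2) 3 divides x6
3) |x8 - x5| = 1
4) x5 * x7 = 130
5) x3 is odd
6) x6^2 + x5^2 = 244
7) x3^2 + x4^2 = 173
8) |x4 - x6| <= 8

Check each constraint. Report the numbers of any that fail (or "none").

1) x7 * x6 = 13 * 12 = 156  true
2) 12 / 3 = 4, so 3 divides 12  true
3) |11 - 10| = 1  true
4) x5 * x7 = 10 * 13 = 130  true
5) x3 = 11 is odd  true
6) x6^2 + x5^2 = 12^2 + 10^2 = 144 + 100 = 244  true
7) x3^2 + x4^2 = 11^2 + 7^2 = 121 + 49 = 170, not 173  false
8) |7 - 12| = 5; 5 ≤ 8  true

Violated: 7.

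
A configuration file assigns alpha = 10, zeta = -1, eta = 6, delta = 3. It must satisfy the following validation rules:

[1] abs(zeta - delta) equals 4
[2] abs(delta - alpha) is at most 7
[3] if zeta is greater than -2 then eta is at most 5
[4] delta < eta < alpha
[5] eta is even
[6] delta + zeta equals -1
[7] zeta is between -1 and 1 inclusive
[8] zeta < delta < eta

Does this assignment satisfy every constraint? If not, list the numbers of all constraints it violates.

[1] abs(-1 - 3) = 4  OK
[2] abs(3 - 10) = 7; 7 ≤ 7  OK
[3] zeta = -1 > -2, so we need eta ≤ 5; but eta = 6 > 5  FAIL
[4] values 3 < 6 < 10  OK
[5] eta = 6 is even  OK
[6] delta + zeta = 3 + (-1) = 2, not -1  FAIL
[7] zeta = -1 lies in [-1, 1]  OK
[8] values -1 < 3 < 6  OK

Constraints 3, 6 are violated.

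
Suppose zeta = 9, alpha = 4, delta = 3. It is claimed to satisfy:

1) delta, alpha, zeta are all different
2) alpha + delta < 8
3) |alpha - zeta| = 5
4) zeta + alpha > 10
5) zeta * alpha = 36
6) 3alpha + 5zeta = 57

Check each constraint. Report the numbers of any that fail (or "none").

No violations.

1) values 3, 4, 9 are pairwise distinct  ✓
2) alpha + delta = 4 + 3 = 7; 7 < 8  ✓
3) |4 - 9| = 5  ✓
4) zeta + alpha = 9 + 4 = 13; 13 > 10  ✓
5) zeta * alpha = 9 * 4 = 36  ✓
6) 3alpha + 5zeta = 3(4) + 5(9) = 57  ✓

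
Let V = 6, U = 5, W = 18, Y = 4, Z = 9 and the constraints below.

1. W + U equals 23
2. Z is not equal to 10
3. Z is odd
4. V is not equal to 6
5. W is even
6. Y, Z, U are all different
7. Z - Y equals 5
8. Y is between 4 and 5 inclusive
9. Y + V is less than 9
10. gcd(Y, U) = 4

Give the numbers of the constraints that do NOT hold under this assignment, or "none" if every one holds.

The assignment fails constraints 4, 9, and 10.

1. W + U = 18 + 5 = 23  ✔
2. Z = 9, and 9 ≠ 10  ✔
3. Z = 9 is odd  ✔
4. V = 6, but 6 is required to differ  ✘
5. W = 18 is even  ✔
6. values 4, 9, 5 are pairwise distinct  ✔
7. Z - Y = 9 - 4 = 5  ✔
8. Y = 4 lies in [4, 5]  ✔
9. Y + V = 4 + 6 = 10; 10 ≥ 9, bound 9 not met  ✘
10. gcd(4, 5) = 1, not 4  ✘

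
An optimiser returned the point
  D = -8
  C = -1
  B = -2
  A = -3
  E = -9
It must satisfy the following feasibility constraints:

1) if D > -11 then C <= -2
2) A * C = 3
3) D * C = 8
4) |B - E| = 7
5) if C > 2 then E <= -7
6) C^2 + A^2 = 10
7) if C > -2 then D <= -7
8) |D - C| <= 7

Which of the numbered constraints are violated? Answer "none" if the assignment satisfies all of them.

Violated: 1.

1) D = -8 > -11, so we need C ≤ -2; but C = -1 > -2 — does not hold.
2) A * C = -3 * (-1) = 3 — holds.
3) D * C = -8 * (-1) = 8 — holds.
4) |-2 - (-9)| = 7 — holds.
5) C = -1, not > 2; antecedent false, conditional vacuously true — holds.
6) C^2 + A^2 = (-1)^2 + (-3)^2 = 1 + 9 = 10 — holds.
7) C = -1 > -2, so we need D ≤ -7; D = -8 ≤ -7 — holds.
8) |-8 - (-1)| = 7; 7 ≤ 7 — holds.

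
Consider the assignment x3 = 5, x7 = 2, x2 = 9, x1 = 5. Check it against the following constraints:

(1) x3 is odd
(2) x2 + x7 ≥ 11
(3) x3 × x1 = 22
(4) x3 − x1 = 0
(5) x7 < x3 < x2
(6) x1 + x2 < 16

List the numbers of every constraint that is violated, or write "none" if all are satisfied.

Constraint 3 does not hold.

(1) x3 = 5 is odd — OK.
(2) x2 + x7 = 9 + 2 = 11; 11 ≥ 11 — OK.
(3) x3 × x1 = 5 × 5 = 25, not 22 — violated.
(4) x3 − x1 = 5 − 5 = 0 — OK.
(5) values 2 < 5 < 9 — OK.
(6) x1 + x2 = 5 + 9 = 14; 14 < 16 — OK.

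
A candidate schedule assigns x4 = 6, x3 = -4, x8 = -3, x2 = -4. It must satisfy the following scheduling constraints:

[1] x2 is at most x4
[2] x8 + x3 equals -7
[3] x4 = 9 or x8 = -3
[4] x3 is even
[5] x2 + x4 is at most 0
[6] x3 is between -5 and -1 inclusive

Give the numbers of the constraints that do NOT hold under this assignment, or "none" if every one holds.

Violated: 5.

[1] x2 = -4, x4 = 6; -4 ≤ 6 — OK.
[2] x8 + x3 = -3 + (-4) = -7 — OK.
[3] x4 = 6 ≠ 9, but x8 = -3 = -3 (second disjunct) — OK.
[4] x3 = -4 is even — OK.
[5] x2 + x4 = -4 + 6 = 2; 2 > 0, bound 0 not met — violated.
[6] x3 = -4 lies in [-5, -1] — OK.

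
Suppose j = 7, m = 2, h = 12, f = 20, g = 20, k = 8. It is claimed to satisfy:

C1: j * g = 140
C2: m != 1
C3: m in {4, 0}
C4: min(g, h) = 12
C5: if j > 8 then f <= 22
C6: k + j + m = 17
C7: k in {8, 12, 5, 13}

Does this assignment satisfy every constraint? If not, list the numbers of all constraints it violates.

C1: j * g = 7 * 20 = 140  true
C2: m = 2, and 2 ≠ 1  true
C3: m = 2 is not in {4, 0}  false
C4: min(20, 12) = 12  true
C5: j = 7, not > 8; antecedent false, conditional vacuously true  true
C6: k + j + m = 8 + 7 + 2 = 17  true
C7: k = 8 is in {8, 12, 5, 13}  true

Constraint 3 does not hold.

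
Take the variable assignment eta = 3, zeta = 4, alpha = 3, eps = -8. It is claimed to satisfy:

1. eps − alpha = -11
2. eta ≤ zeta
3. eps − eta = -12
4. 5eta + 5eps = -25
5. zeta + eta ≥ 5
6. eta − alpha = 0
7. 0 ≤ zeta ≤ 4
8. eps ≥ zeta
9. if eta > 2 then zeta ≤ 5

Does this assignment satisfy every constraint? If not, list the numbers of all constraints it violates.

Constraints 3, 8 are violated.

1. eps − alpha = -8 − 3 = -11  ✓
2. eta = 3, zeta = 4; 3 ≤ 4  ✓
3. eps − eta = -8 − 3 = -11, not -12  ✗
4. 5eta + 5eps = 5(3) + 5(-8) = -25  ✓
5. zeta + eta = 4 + 3 = 7; 7 ≥ 5  ✓
6. eta − alpha = 3 − 3 = 0  ✓
7. zeta = 4 lies in [0, 4]  ✓
8. eps = -8, zeta = 4; -8 < 4 (want ≥)  ✗
9. eta = 3 > 2, so we need zeta ≤ 5; zeta = 4 ≤ 5  ✓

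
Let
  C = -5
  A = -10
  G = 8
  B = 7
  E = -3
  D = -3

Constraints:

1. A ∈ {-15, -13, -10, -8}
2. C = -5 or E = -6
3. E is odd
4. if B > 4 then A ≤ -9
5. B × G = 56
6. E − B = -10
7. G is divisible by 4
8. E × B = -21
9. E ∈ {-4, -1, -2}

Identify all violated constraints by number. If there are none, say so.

1. A = -10 is in {-15, -13, -10, -8}  OK
2. C = -5 = -5 (first disjunct)  OK
3. E = -3 is odd  OK
4. B = 7 > 4, so we need A ≤ -9; A = -10 ≤ -9  OK
5. B × G = 7 × 8 = 56  OK
6. E − B = -3 − 7 = -10  OK
7. 8 / 4 = 2, so 4 divides 8  OK
8. E × B = -3 × 7 = -21  OK
9. E = -3 is not in {-4, -1, -2}  FAIL

Constraint 9 is violated.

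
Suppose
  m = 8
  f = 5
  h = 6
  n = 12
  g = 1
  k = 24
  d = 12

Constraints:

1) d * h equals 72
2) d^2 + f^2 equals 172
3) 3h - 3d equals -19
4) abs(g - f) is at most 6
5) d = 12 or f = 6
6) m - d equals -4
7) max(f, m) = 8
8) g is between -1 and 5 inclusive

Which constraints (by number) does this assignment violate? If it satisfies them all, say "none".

Violated: 2 and 3.

1) d * h = 12 * 6 = 72 — OK.
2) d^2 + f^2 = 12^2 + 5^2 = 144 + 25 = 169, not 172 — violated.
3) 3h - 3d = 3(6) - 3(12) = -18, not -19 — violated.
4) abs(1 - 5) = 4; 4 ≤ 6 — OK.
5) d = 12 = 12 (first disjunct) — OK.
6) m - d = 8 - 12 = -4 — OK.
7) max(5, 8) = 8 — OK.
8) g = 1 lies in [-1, 5] — OK.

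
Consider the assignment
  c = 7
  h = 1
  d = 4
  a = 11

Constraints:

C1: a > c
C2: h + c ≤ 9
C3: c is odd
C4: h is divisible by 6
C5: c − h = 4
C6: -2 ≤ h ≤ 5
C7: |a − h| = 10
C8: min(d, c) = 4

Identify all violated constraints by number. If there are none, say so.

C1: a = 11, c = 7; 11 > 7 — holds.
C2: h + c = 1 + 7 = 8; 8 ≤ 9 — holds.
C3: c = 7 is odd — holds.
C4: 1 = 6×0 + 1, so 6 does not divide 1 — fails.
C5: c − h = 7 − 1 = 6, not 4 — fails.
C6: h = 1 lies in [-2, 5] — holds.
C7: |11 − 1| = 10 — holds.
C8: min(4, 7) = 4 — holds.

No — constraints 4 and 5 are not satisfied.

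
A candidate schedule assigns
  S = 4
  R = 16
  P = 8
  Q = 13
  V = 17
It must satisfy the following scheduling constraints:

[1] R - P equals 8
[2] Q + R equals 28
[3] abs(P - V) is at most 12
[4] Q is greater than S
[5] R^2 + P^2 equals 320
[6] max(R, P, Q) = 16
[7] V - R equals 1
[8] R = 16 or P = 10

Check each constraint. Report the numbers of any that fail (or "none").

[1] R - P = 16 - 8 = 8 — OK.
[2] Q + R = 13 + 16 = 29, not 28 — violated.
[3] abs(8 - 17) = 9; 9 ≤ 12 — OK.
[4] Q = 13, S = 4; 13 > 4 — OK.
[5] R^2 + P^2 = 16^2 + 8^2 = 256 + 64 = 320 — OK.
[6] max(16, 8, 13) = 16 — OK.
[7] V - R = 17 - 16 = 1 — OK.
[8] R = 16 = 16 (first disjunct) — OK.

No — constraint 2 is not satisfied.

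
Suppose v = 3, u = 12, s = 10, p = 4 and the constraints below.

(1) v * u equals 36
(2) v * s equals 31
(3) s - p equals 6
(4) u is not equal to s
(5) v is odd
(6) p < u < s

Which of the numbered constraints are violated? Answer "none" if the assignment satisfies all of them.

Constraints 2, 6 do not hold.

(1) v * u = 3 * 12 = 36 — holds.
(2) v * s = 3 * 10 = 30, not 31 — fails.
(3) s - p = 10 - 4 = 6 — holds.
(4) u = 12, s = 10; distinct — holds.
(5) v = 3 is odd — holds.
(6) values 4, 12, 10; u = 12 is not < s = 10 — fails.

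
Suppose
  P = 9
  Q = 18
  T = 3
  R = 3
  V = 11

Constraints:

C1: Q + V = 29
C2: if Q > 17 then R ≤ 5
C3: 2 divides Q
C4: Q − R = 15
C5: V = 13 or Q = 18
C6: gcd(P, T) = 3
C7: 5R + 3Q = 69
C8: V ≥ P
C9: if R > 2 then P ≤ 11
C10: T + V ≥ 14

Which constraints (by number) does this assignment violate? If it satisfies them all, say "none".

C1: Q + V = 18 + 11 = 29  OK
C2: Q = 18 > 17, so we need R ≤ 5; R = 3 ≤ 5  OK
C3: 18 / 2 = 9, so 2 divides 18  OK
C4: Q − R = 18 − 3 = 15  OK
C5: V = 11 ≠ 13, but Q = 18 = 18 (second disjunct)  OK
C6: gcd(9, 3) = 3  OK
C7: 5R + 3Q = 5(3) + 3(18) = 69  OK
C8: V = 11, P = 9; 11 ≥ 9  OK
C9: R = 3 > 2, so we need P ≤ 11; P = 9 ≤ 11  OK
C10: T + V = 3 + 11 = 14; 14 ≥ 14  OK

Yes — all constraints hold.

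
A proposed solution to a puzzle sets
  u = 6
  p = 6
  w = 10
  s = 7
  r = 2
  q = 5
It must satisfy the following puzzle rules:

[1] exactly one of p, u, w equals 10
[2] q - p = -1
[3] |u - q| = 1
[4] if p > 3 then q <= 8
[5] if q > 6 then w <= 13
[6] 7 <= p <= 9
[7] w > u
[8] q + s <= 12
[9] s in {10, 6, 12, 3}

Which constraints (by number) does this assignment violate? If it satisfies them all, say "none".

[1] p=6, u=6, w=10; 1 of them equals 10 — OK.
[2] q - p = 5 - 6 = -1 — OK.
[3] |6 - 5| = 1 — OK.
[4] p = 6 > 3, so we need q ≤ 8; q = 5 ≤ 8 — OK.
[5] q = 5, not > 6; antecedent false, conditional vacuously true — OK.
[6] p = 6 is outside [7, 9] — violated.
[7] w = 10, u = 6; 10 > 6 — OK.
[8] q + s = 5 + 7 = 12; 12 ≤ 12 — OK.
[9] s = 7 is not in {10, 6, 12, 3} — violated.

Constraints 6 and 9 are violated.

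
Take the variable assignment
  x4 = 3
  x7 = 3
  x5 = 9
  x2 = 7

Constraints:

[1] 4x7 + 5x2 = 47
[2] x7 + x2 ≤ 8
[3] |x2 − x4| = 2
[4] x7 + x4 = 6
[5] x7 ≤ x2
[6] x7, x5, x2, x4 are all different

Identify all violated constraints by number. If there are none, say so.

Constraints 2, 3, and 6 are violated.

[1] 4x7 + 5x2 = 4(3) + 5(7) = 47 — satisfied.
[2] x7 + x2 = 3 + 7 = 10; 10 > 8, bound 8 not met — violated.
[3] |7 − 3| = 4, not 2 — violated.
[4] x7 + x4 = 3 + 3 = 6 — satisfied.
[5] x7 = 3, x2 = 7; 3 ≤ 7 — satisfied.
[6] x7 = x4 = 3, not all different — violated.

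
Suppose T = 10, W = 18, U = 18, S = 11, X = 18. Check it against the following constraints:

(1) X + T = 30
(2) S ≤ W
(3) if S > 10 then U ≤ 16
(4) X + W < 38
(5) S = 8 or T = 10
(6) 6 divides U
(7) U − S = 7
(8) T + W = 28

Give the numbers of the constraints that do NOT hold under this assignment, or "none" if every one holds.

The assignment fails constraints 1 and 3.

(1) X + T = 18 + 10 = 28, not 30  fails
(2) S = 11, W = 18; 11 ≤ 18  holds
(3) S = 11 > 10, so we need U ≤ 16; but U = 18 > 16  fails
(4) X + W = 18 + 18 = 36; 36 < 38  holds
(5) S = 11 ≠ 8, but T = 10 = 10 (second disjunct)  holds
(6) 18 / 6 = 3, so 6 divides 18  holds
(7) U − S = 18 − 11 = 7  holds
(8) T + W = 10 + 18 = 28  holds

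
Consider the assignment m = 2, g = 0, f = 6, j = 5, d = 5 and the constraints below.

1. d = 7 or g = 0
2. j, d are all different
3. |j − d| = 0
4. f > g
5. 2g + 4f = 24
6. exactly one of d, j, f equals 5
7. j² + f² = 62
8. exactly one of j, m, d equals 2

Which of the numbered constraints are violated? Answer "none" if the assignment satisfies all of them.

The assignment fails constraints 2, 6, and 7.

1. d = 5 ≠ 7, but g = 0 = 0 (second disjunct)  holds
2. j = d = 5, not all different  fails
3. |5 − 5| = 0  holds
4. f = 6, g = 0; 6 > 0  holds
5. 2g + 4f = 2(0) + 4(6) = 24  holds
6. d=5, j=5, f=6; 2 of them equal 5, not exactly one  fails
7. j² + f² = 5² + 6² = 25 + 36 = 61, not 62  fails
8. j=5, m=2, d=5; 1 of them equals 2  holds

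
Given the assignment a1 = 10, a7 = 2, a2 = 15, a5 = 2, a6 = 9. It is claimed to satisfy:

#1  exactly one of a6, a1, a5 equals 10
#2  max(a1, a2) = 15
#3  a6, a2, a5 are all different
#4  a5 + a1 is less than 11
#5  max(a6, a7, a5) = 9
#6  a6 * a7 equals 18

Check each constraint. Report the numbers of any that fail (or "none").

Constraint 4 is violated.

#1 a6=9, a1=10, a5=2; 1 of them equals 10 — satisfied.
#2 max(10, 15) = 15 — satisfied.
#3 values 9, 15, 2 are pairwise distinct — satisfied.
#4 a5 + a1 = 2 + 10 = 12; 12 ≥ 11, bound 11 not met — violated.
#5 max(9, 2, 2) = 9 — satisfied.
#6 a6 * a7 = 9 * 2 = 18 — satisfied.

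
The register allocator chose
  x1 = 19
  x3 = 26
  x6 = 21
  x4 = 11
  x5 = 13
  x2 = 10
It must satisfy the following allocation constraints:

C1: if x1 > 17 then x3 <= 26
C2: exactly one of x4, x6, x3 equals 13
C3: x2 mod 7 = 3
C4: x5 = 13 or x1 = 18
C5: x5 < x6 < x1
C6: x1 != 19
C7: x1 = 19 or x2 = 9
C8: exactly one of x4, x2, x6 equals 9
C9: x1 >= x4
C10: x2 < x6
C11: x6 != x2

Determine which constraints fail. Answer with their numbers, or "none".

C1: x1 = 19 > 17, so we need x3 ≤ 26; x3 = 26 ≤ 26  true
C2: x4=11, x6=21, x3=26; 0 of them equal 13, not exactly one  false
C3: 10 mod 7 = 3  true
C4: x5 = 13 = 13 (first disjunct)  true
C5: values 13, 21, 19; x6 = 21 is not < x1 = 19  false
C6: x1 = 19, but 19 is required to differ  false
C7: x1 = 19 = 19 (first disjunct)  true
C8: x4=11, x2=10, x6=21; 0 of them equal 9, not exactly one  false
C9: x1 = 19, x4 = 11; 19 ≥ 11  true
C10: x2 = 10, x6 = 21; 10 < 21  true
C11: x6 = 21, x2 = 10; distinct  true

No — constraints 2, 5, 6, 8 are not satisfied.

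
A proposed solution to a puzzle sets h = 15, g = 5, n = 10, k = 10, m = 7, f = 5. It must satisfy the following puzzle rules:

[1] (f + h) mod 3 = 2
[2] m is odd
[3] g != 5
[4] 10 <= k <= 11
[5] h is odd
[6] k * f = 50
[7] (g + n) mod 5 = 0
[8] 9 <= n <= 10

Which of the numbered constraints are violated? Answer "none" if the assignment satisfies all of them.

Constraint 3 does not hold.

[1] f + h = 20; 20 mod 3 = 2 — holds.
[2] m = 7 is odd — holds.
[3] g = 5, but 5 is required to differ — does not hold.
[4] k = 10 lies in [10, 11] — holds.
[5] h = 15 is odd — holds.
[6] k * f = 10 * 5 = 50 — holds.
[7] g + n = 15; 15 mod 5 = 0 — holds.
[8] n = 10 lies in [9, 10] — holds.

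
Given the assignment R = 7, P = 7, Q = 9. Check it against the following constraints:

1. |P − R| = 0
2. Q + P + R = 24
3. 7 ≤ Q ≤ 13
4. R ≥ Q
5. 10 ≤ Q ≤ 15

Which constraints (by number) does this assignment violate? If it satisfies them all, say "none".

No — constraints 2, 4, and 5 are not satisfied.

1. |7 − 7| = 0  ✔
2. Q + P + R = 9 + 7 + 7 = 23, not 24  ✘
3. Q = 9 lies in [7, 13]  ✔
4. R = 7, Q = 9; 7 < 9 (want ≥)  ✘
5. Q = 9 is outside [10, 15]  ✘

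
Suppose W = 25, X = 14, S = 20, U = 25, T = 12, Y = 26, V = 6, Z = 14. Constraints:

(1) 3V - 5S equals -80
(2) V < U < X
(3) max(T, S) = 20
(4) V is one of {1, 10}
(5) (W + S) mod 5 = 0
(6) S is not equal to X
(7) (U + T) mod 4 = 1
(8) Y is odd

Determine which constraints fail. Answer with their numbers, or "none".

Constraints 1, 2, 4, 8 are violated.

(1) 3V - 5S = 3(6) - 5(20) = -82, not -80  false
(2) values 6, 25, 14; U = 25 is not < X = 14  false
(3) max(12, 20) = 20  true
(4) V = 6 is not in {1, 10}  false
(5) W + S = 45; 45 mod 5 = 0  true
(6) S = 20, X = 14; distinct  true
(7) U + T = 37; 37 mod 4 = 1  true
(8) Y = 26 is even  false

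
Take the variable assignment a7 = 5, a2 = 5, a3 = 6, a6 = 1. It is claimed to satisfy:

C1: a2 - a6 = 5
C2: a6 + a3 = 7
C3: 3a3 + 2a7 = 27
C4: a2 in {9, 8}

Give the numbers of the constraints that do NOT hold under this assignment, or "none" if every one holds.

Constraints 1, 3, and 4 do not hold.

C1: a2 - a6 = 5 - 1 = 4, not 5 — violated.
C2: a6 + a3 = 1 + 6 = 7 — satisfied.
C3: 3a3 + 2a7 = 3(6) + 2(5) = 28, not 27 — violated.
C4: a2 = 5 is not in {9, 8} — violated.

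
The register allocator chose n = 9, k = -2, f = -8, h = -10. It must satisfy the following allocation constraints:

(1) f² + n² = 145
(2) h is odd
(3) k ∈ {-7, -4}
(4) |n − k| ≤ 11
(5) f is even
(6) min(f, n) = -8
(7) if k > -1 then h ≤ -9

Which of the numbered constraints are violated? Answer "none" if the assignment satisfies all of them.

No — constraints 2 and 3 are not satisfied.

(1) f² + n² = (-8)² + 9² = 64 + 81 = 145 — satisfied.
(2) h = -10 is even — violated.
(3) k = -2 is not in {-7, -4} — violated.
(4) |9 − (-2)| = 11; 11 ≤ 11 — satisfied.
(5) f = -8 is even — satisfied.
(6) min(-8, 9) = -8 — satisfied.
(7) k = -2, not > -1; antecedent false, conditional vacuously true — satisfied.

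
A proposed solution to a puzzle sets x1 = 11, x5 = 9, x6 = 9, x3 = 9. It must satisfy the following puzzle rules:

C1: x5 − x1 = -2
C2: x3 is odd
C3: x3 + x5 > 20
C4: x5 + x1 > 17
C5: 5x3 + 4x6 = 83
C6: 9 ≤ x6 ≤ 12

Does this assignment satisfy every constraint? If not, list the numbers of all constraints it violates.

C1: x5 − x1 = 9 − 11 = -2  yes
C2: x3 = 9 is odd  yes
C3: x3 + x5 = 9 + 9 = 18; 18 ≤ 20, bound 20 not met  no
C4: x5 + x1 = 9 + 11 = 20; 20 > 17  yes
C5: 5x3 + 4x6 = 5(9) + 4(9) = 81, not 83  no
C6: x6 = 9 lies in [9, 12]  yes

The assignment fails constraints 3, 5.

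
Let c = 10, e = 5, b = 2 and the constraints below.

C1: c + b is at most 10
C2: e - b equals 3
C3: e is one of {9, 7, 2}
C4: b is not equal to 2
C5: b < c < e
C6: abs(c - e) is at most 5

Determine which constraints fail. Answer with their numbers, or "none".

C1: c + b = 10 + 2 = 12; 12 > 10, bound 10 not met  ✗
C2: e - b = 5 - 2 = 3  ✓
C3: e = 5 is not in {9, 7, 2}  ✗
C4: b = 2, but 2 is required to differ  ✗
C5: values 2, 10, 5; c = 10 is not < e = 5  ✗
C6: abs(10 - 5) = 5; 5 ≤ 5  ✓

No — constraints 1, 3, 4, 5 are not satisfied.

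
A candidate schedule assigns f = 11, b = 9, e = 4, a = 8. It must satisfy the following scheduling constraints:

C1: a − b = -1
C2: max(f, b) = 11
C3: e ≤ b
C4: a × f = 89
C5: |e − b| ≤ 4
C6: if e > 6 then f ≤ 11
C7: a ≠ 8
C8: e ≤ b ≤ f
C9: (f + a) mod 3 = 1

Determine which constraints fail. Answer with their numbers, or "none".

No — constraints 4, 5, and 7 are not satisfied.

C1: a − b = 8 − 9 = -1  holds
C2: max(11, 9) = 11  holds
C3: e = 4, b = 9; 4 ≤ 9  holds
C4: a × f = 8 × 11 = 88, not 89  fails
C5: |4 − 9| = 5; 5 > 4, exceeds bound 4  fails
C6: e = 4, not > 6; antecedent false, conditional vacuously true  holds
C7: a = 8, but 8 is required to differ  fails
C8: values 4 ≤ 9 ≤ 11  holds
C9: f + a = 19; 19 mod 3 = 1  holds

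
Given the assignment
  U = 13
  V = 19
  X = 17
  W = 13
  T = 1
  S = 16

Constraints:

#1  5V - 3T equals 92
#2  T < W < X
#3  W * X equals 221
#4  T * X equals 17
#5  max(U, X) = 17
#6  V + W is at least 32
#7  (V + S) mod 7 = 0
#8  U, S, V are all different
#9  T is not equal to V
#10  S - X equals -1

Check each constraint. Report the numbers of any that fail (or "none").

#1 5V - 3T = 5(19) - 3(1) = 92  yes
#2 values 1 < 13 < 17  yes
#3 W * X = 13 * 17 = 221  yes
#4 T * X = 1 * 17 = 17  yes
#5 max(13, 17) = 17  yes
#6 V + W = 19 + 13 = 32; 32 ≥ 32  yes
#7 V + S = 35; 35 mod 7 = 0  yes
#8 values 13, 16, 19 are pairwise distinct  yes
#9 T = 1, V = 19; distinct  yes
#10 S - X = 16 - 17 = -1  yes

The assignment satisfies every constraint.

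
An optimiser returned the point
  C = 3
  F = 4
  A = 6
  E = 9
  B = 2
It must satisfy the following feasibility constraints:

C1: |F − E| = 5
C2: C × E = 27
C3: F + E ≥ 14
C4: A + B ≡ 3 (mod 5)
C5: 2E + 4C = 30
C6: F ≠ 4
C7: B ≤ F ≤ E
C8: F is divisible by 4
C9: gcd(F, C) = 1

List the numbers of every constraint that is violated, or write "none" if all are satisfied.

The assignment fails constraints 3 and 6.

C1: |4 − 9| = 5  ✓
C2: C × E = 3 × 9 = 27  ✓
C3: F + E = 4 + 9 = 13; 13 < 14, bound 14 not met  ✗
C4: A + B = 8; 8 mod 5 = 3  ✓
C5: 2E + 4C = 2(9) + 4(3) = 30  ✓
C6: F = 4, but 4 is required to differ  ✗
C7: values 2 ≤ 4 ≤ 9  ✓
C8: 4 / 4 = 1, so 4 divides 4  ✓
C9: gcd(4, 3) = 1  ✓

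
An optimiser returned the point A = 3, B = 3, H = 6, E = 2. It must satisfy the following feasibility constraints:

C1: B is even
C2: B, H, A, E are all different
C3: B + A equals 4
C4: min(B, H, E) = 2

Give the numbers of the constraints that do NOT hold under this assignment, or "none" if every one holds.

C1: B = 3 is odd — violated.
C2: B = A = 3, not all different — violated.
C3: B + A = 3 + 3 = 6, not 4 — violated.
C4: min(3, 6, 2) = 2 — OK.

Constraints 1, 2, 3 do not hold.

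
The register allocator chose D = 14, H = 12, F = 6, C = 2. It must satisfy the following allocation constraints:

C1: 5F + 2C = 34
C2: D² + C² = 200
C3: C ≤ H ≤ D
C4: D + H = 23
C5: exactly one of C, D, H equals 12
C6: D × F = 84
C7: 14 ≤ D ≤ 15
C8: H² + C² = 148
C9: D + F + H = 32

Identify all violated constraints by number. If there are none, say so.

The assignment fails constraint 4.

C1: 5F + 2C = 5(6) + 2(2) = 34  yes
C2: D² + C² = 14² + 2² = 196 + 4 = 200  yes
C3: values 2 ≤ 12 ≤ 14  yes
C4: D + H = 14 + 12 = 26, not 23  no
C5: C=2, D=14, H=12; 1 of them equals 12  yes
C6: D × F = 14 × 6 = 84  yes
C7: D = 14 lies in [14, 15]  yes
C8: H² + C² = 12² + 2² = 144 + 4 = 148  yes
C9: D + F + H = 14 + 6 + 12 = 32  yes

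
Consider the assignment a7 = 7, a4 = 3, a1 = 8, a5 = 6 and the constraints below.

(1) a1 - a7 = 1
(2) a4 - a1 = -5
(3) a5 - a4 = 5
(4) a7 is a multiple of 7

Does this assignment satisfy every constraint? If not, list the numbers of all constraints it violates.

(1) a1 - a7 = 8 - 7 = 1 — OK.
(2) a4 - a1 = 3 - 8 = -5 — OK.
(3) a5 - a4 = 6 - 3 = 3, not 5 — violated.
(4) 7 / 7 = 1, so 7 divides 7 — OK.

No — constraint 3 is not satisfied.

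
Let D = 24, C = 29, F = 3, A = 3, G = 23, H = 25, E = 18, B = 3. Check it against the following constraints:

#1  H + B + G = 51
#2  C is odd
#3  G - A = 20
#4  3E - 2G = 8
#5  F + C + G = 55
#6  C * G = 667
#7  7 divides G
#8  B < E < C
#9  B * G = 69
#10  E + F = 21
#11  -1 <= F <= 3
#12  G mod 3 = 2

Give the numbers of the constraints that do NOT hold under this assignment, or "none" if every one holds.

#1 H + B + G = 25 + 3 + 23 = 51  yes
#2 C = 29 is odd  yes
#3 G - A = 23 - 3 = 20  yes
#4 3E - 2G = 3(18) - 2(23) = 8  yes
#5 F + C + G = 3 + 29 + 23 = 55  yes
#6 C * G = 29 * 23 = 667  yes
#7 23 = 7*3 + 2, so 7 does not divide 23  no
#8 values 3 < 18 < 29  yes
#9 B * G = 3 * 23 = 69  yes
#10 E + F = 18 + 3 = 21  yes
#11 F = 3 lies in [-1, 3]  yes
#12 23 mod 3 = 2  yes

Constraint 7 does not hold.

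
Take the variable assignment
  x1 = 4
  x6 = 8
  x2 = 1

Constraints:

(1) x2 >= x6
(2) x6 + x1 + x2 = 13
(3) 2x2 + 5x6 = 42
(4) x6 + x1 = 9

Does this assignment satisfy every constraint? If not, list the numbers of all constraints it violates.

(1) x2 = 1, x6 = 8; 1 < 8 (want ≥) — violated.
(2) x6 + x1 + x2 = 8 + 4 + 1 = 13 — OK.
(3) 2x2 + 5x6 = 2(1) + 5(8) = 42 — OK.
(4) x6 + x1 = 8 + 4 = 12, not 9 — violated.

Violated: 1, 4.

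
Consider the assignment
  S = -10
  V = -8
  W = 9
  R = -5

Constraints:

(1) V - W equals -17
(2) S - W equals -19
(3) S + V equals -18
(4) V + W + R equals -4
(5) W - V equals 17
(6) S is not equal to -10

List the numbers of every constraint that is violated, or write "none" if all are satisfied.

(1) V - W = -8 - 9 = -17 — holds.
(2) S - W = -10 - 9 = -19 — holds.
(3) S + V = -10 + (-8) = -18 — holds.
(4) V + W + R = -8 + 9 + (-5) = -4 — holds.
(5) W - V = 9 - (-8) = 17 — holds.
(6) S = -10, but -10 is required to differ — does not hold.

No — constraint 6 is not satisfied.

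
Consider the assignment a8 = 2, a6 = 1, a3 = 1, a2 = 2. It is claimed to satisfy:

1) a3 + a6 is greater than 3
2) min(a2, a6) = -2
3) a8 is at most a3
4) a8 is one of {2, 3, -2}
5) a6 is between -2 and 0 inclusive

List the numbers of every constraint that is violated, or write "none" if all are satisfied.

Violated: 1, 2, 3, and 5.

1) a3 + a6 = 1 + 1 = 2; 2 ≤ 3, bound 3 not met  fails
2) min(2, 1) = 1, not -2  fails
3) a8 = 2, a3 = 1; 2 > 1 (want ≤)  fails
4) a8 = 2 is in {2, 3, -2}  holds
5) a6 = 1 is outside [-2, 0]  fails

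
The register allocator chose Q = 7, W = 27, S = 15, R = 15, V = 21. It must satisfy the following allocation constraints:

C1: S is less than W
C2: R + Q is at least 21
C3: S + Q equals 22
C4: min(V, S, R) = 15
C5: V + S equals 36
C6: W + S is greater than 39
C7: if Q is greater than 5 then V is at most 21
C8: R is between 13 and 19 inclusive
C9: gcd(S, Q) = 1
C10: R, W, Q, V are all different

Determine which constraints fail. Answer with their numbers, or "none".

C1: S = 15, W = 27; 15 < 27  OK
C2: R + Q = 15 + 7 = 22; 22 ≥ 21  OK
C3: S + Q = 15 + 7 = 22  OK
C4: min(21, 15, 15) = 15  OK
C5: V + S = 21 + 15 = 36  OK
C6: W + S = 27 + 15 = 42; 42 > 39  OK
C7: Q = 7 > 5, so we need V ≤ 21; V = 21 ≤ 21  OK
C8: R = 15 lies in [13, 19]  OK
C9: gcd(15, 7) = 1  OK
C10: values 15, 27, 7, 21 are pairwise distinct  OK

Yes — all constraints hold.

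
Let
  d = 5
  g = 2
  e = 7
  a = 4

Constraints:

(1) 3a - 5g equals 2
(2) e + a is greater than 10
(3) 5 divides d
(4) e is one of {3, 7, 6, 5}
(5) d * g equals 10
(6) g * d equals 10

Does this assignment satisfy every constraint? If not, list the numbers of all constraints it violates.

(1) 3a - 5g = 3(4) - 5(2) = 2  true
(2) e + a = 7 + 4 = 11; 11 > 10  true
(3) 5 / 5 = 1, so 5 divides 5  true
(4) e = 7 is in {3, 7, 6, 5}  true
(5) d * g = 5 * 2 = 10  true
(6) g * d = 2 * 5 = 10  true

The assignment satisfies every constraint.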